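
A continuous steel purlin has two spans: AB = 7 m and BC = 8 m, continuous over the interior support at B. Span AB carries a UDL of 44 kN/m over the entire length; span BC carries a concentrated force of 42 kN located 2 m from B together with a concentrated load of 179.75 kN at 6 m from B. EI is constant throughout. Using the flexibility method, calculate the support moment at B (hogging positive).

Release continuity at B by inserting a hinge; the redundant is the internal moment M_B. The primary structure is two simply-supported spans AB and BC.
Discontinuity in slope at B on the released structure — sum the simple-span end rotations:
  span AB: UDL 44: wL³/(24EI) = 628.8/EI
  span BC: point load 42 at a = 2: Pab(L + b)/(6LEI) = 147/EI
  span BC: point load 179.75 at a = 6: Pab(L + b)/(6LEI) = 449.4/EI
  relative rotation θ_0 = (628.8 + 596.4)/EI = 1225/EI
A unit hogging moment at B produces rotation L₁/(3EI) + L₂/(3EI) = 5/EI.
Slope continuity at B: θ_0 = M_B·5/EI, so M_B = 1225/5 = 245 kN·m (hogging).

M_B = 245 kN·m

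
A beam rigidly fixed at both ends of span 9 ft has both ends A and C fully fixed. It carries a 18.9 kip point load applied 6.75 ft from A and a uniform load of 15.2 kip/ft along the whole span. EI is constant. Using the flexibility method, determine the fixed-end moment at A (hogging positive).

Take the two fixed-end moments M_A, M_C as redundants; the released structure is the simple span AC.
On the primary (simply-supported) span, the end slopes from the loading are:
  at A: point load 18.9 at a = 6.75: Pab(L + b)/(6LEI) = 59.8/EI
  at C: point load 18.9 at a = 6.75: Pab(L + a)/(6LEI) = 83.72/EI
  at A: UDL 15.2: wL³/(24EI) = 461.7/EI
  at C: UDL 15.2: wL³/(24EI) = 461.7/EI
  θ_A0 = 521.5/EI,  θ_C0 = 545.4/EI
Flexibility coefficients: a unit moment at one end gives L/(3EI) there and L/(6EI) at the far end, so f₁₁ = f₂₂ = 3/EI and f₁₂ = f₂₁ = 1.5/EI.
Compatibility — zero rotation at each built-in end:
  3 M_A + 1.5 M_C = 521.5
  1.5 M_A + 3 M_C = 545.4
Solving the pair gives M_A = 110.6 kip·ft and M_C = 126.5 kip·ft (hogging).

M_A = 110.6 kip·ft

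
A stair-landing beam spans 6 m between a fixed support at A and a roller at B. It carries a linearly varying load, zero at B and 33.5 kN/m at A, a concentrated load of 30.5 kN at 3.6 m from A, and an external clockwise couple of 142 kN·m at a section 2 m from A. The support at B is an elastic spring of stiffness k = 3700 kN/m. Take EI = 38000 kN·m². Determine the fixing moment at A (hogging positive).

M_A = 174.5 kN·m

Release the roller at B. Primary structure: cantilever fixed at A.
Primary-structure tip deflection at B by superposition:
  triangular load, peak 33.5 at the fixed end: w₀L⁴/(30EI) = 1447/EI
  point load 30.5 at a = 3.6: Pa²(3L − a)/(6EI) = 948.7/EI
  clockwise couple 142 at a = 2: M₀a(2L − a)/(2EI) = 1420/EI
  δ_0 = 3816/EI
Flexibility coefficient — unit upward force at B: δ_{BB} = L³/(3EI) = 72/EI.
With EI = 38000 kN·m²: δ_0 = 0.10042 m and δ_{BB} = 0.001895 m/kN.
Compatibility — the spring shortens by R_B/k under the reaction it provides: δ_0 − R_B·δ_{BB} = R_B/k. With 1/k = 0.00027 m/kN, R_B = δ_0 / (δ_{BB} + 1/k) = 0.10042 / (0.001895 + 0.00027) = 46.38 kN.
Moment equilibrium about A: M_A = Σ(load moments about A) − R_B·L = 452.8 − 46.38×6 = 174.5 kN·m.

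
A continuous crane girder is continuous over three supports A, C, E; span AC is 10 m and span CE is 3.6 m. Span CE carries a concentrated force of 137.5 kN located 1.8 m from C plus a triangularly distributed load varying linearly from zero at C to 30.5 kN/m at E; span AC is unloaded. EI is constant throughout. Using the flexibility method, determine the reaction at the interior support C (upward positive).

R_C = 98.64 kN

Insert a hinge at C; M_C is the redundant, and each span becomes simply supported.
End slopes at the hinge C, treating each span as simply supported:
  span CE: point load 137.5 at a = 1.8: Pab(L + b)/(6LEI) = 111.4/EI
  span CE: triangular load, peak 30.5: 7w₀L³/(360EI) = 27.67/EI
  relative rotation θ_0 = (0 + 139)/EI = 139/EI
A unit hogging moment at C produces rotation L₁/(3EI) + L₂/(3EI) = 4.533/EI.
Slope continuity at C: θ_0 = M_C·4.533/EI, so M_C = 139/4.533 = 30.67 kN·m (hogging).
Span AC, ΣM about A with M_C applied at C: R_C^{AC}·10 = 0 + 30.67, so R_C^{AC} = 3.067 kN and R_A = 0 − 3.067 = -3.067 kN.
Span CE, ΣM about E: R_C^{CE}·3.6 = 313.4 + 30.67, so R_C^{CE} = 95.57 kN and R_E = 192.4 − 95.57 = 96.83 kN.
R_C = 3.067 + 95.57 = 98.64 kN.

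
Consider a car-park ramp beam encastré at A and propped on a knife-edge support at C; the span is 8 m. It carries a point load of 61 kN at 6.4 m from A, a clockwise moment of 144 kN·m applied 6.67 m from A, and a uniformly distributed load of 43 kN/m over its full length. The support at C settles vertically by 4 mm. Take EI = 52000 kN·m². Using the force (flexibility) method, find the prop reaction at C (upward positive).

Release the roller at C. Primary structure: cantilever fixed at A.
Free-end deflection of the primary structure under the applied loading (downward +):
  point load 61 at a = 6.4: Pa²(3L − a)/(6EI) = 7329/EI
  clockwise couple 144 at a = 6.67: M₀a(2L − a)/(2EI) = 4481/EI
  UDL 43: wL⁴/(8EI) = 22016/EI
  δ_0 = 33826/EI
Tip deflection under a unit load at C: L³/(3EI) = 170.7/EI.
With EI = 52000 kN·m²: δ_0 = 0.6505 m and δ_{CC} = 0.003282 m/kN.
Compatibility — the beam at C must follow the support down by 0.004 m: δ_0 − R_C·δ_{CC} = 0.004, so R_C = (0.6505 − 0.004)/0.003282 = 197 kN.

R_C = 197 kN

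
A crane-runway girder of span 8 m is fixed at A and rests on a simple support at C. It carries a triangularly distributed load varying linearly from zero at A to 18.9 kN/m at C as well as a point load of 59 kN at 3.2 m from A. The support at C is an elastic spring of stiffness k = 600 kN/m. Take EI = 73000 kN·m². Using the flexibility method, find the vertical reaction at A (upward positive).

R_A = 103.2 kN

Choose R_C as the redundant. The primary structure is the cantilever fixed at A.
Free-end deflection of the primary structure under the applied loading (downward +):
  triangular load, peak 18.9 at the free end: 11w₀L⁴/(120EI) = 7096/EI
  point load 59 at a = 3.2: Pa²(3L − a)/(6EI) = 2094/EI
  δ_0 = 9191/EI
Tip deflection under a unit load at C: L³/(3EI) = 170.7/EI.
With EI = 73000 kN·m²: δ_0 = 0.1259 m and δ_{CC} = 0.002338 m/kN.
Compatibility — the spring shortens by R_C/k under the reaction it provides: δ_0 − R_C·δ_{CC} = R_C/k. With 1/k = 0.001667 m/kN, R_C = δ_0 / (δ_{CC} + 1/k) = 0.1259 / (0.002338 + 0.001667) = 31.44 kN.
Vertical equilibrium: R_A = ΣP − R_C = 134.6 − 31.44 = 103.2 kN.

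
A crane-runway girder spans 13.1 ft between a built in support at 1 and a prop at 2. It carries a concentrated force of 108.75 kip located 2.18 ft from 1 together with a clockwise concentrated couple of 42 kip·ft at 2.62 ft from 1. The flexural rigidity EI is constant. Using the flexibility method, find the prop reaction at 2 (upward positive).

Release the roller at 2. Primary structure: cantilever fixed at 1.
Primary-structure tip deflection at 2 by superposition:
  point load 108.75 at a = 2.18: Pa²(3L − a)/(6EI) = 3197/EI
  clockwise couple 42 at a = 2.62: M₀a(2L − a)/(2EI) = 1297/EI
  δ_0 = 4495/EI
Tip deflection under a unit load at 2: L³/(3EI) = 749.4/EI.
Compatibility at 2: δ_0 − R_2·δ_{22} = 0, so R_2 = 4495/749.4 = 5.998 kip.

R_2 = 5.998 kip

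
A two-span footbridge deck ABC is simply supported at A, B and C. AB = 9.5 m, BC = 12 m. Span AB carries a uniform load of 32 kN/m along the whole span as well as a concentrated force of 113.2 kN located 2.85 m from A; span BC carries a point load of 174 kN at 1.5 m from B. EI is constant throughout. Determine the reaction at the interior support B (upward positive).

Take M_B as the redundant. Released structure: two simple spans AB and BC with a hinge at B.
End slopes at the hinge B, treating each span as simply supported:
  span AB: UDL 32: wL³/(24EI) = 1143/EI
  span AB: point load 113.2 at a = 2.85: Pab(L + a)/(6LEI) = 464.8/EI
  span BC: point load 174 at a = 1.5: Pab(L + b)/(6LEI) = 856.4/EI
  relative rotation θ_0 = (1608 + 856.4)/EI = 2464/EI
A unit hogging moment at B produces rotation L₁/(3EI) + L₂/(3EI) = 7.167/EI.
Compatibility: M_B·(L₁+L₂)/(3EI) = θ_0, giving M_B = 343.9 kN·m (hogging).
Span AB, ΣM about A with M_B applied at B: R_B^{AB}·9.5 = 1767 + 343.9, so R_B^{AB} = 222.2 kN and R_A = 417.2 − 222.2 = 195 kN.
Span BC, ΣM about C: R_B^{BC}·12 = 1827 + 343.9, so R_B^{BC} = 180.9 kN and R_C = 174 − 180.9 = -6.906 kN.
R_B = 222.2 + 180.9 = 403.1 kN.

R_B = 403.1 kN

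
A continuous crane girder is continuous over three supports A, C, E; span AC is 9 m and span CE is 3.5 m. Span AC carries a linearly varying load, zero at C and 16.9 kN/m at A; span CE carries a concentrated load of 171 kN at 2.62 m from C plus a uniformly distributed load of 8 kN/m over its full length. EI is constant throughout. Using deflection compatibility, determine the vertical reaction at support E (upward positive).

Release continuity at C by inserting a hinge; the redundant is the internal moment M_C. The primary structure is two simply-supported spans AC and CE.
End slopes at the hinge C, treating each span as simply supported:
  span AC: triangular load, peak 16.9: 7w₀L³/(360EI) = 239.6/EI
  span CE: point load 171 at a = 2.62: Pab(L + b)/(6LEI) = 82.23/EI
  span CE: UDL 8: wL³/(24EI) = 14.29/EI
  relative rotation θ_0 = (239.6 + 96.52)/EI = 336.1/EI
A unit hogging moment at C produces rotation L₁/(3EI) + L₂/(3EI) = 4.167/EI.
Compatibility: M_C·(L₁+L₂)/(3EI) = θ_0, giving M_C = 80.66 kN·m (hogging).
Span CE, ΣM about E: R_C^{CE}·3.5 = 199.5 + 80.66, so R_C^{CE} = 80.04 kN and R_E = 199 − 80.04 = 119 kN.

R_E = 119 kN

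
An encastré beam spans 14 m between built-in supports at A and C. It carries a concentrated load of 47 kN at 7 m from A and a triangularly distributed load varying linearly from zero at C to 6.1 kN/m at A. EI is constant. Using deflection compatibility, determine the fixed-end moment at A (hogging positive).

M_A = 142 kN·m

Release both end moments; the primary structure is a simply-supported span AC with redundants M_A and M_C.
On the primary (simply-supported) span, the end slopes from the loading are:
  at A: point load 47 at a = 7: Pab(L + b)/(6LEI) = 575.8/EI
  at C: point load 47 at a = 7: Pab(L + a)/(6LEI) = 575.8/EI
  at A: triangular load, peak 6.1: w₀L³/(45EI) = 372/EI
  at C: triangular load, peak 6.1: 7w₀L³/(360EI) = 325.5/EI
  θ_A0 = 947.7/EI,  θ_C0 = 901.2/EI
Flexibility coefficients: a unit moment at one end gives L/(3EI) there and L/(6EI) at the far end, so f₁₁ = f₂₂ = 4.667/EI and f₁₂ = f₂₁ = 2.333/EI.
Compatibility — zero rotation at each built-in end:
  4.667 M_A + 2.333 M_C = 947.7
  2.333 M_A + 4.667 M_C = 901.2
Solving the pair gives M_A = 142 kN·m and M_C = 122.1 kN·m (hogging).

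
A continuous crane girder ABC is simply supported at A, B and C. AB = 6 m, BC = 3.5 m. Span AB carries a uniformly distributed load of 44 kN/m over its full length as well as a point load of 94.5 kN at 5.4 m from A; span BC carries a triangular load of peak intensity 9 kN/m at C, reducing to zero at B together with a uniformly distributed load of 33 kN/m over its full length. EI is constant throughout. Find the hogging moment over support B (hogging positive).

M_B = 176.7 kN·m

Insert a hinge at B; M_B is the redundant, and each span becomes simply supported.
End slopes at the hinge B, treating each span as simply supported:
  span AB: UDL 44: wL³/(24EI) = 396/EI
  span AB: point load 94.5 at a = 5.4: Pab(L + a)/(6LEI) = 96.96/EI
  span BC: triangular load, peak 9: 7w₀L³/(360EI) = 7.503/EI
  span BC: UDL 33: wL³/(24EI) = 58.95/EI
  relative rotation θ_0 = (493 + 66.46)/EI = 559.4/EI
A unit hogging moment at B produces rotation L₁/(3EI) + L₂/(3EI) = 3.167/EI.
Slope continuity at B: θ_0 = M_B·3.167/EI, so M_B = 559.4/3.167 = 176.7 kN·m (hogging).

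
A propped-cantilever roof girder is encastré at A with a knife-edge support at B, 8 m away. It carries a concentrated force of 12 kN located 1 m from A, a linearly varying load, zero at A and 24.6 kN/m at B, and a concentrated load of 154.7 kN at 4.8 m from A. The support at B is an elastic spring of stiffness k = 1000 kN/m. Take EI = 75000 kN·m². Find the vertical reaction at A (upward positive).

R_A = 180.9 kN

Release the roller at B. Primary structure: cantilever fixed at A.
Deflection at B on the released cantilever, summing each load's contribution:
  point load 12 at a = 1: Pa²(3L − a)/(6EI) = 46/EI
  triangular load, peak 24.6 at the free end: 11w₀L⁴/(120EI) = 9236/EI
  point load 154.7 at a = 4.8: Pa²(3L − a)/(6EI) = 11406/EI
  δ_0 = 20688/EI
Tip deflection under a unit load at B: L³/(3EI) = 170.7/EI.
With EI = 75000 kN·m²: δ_0 = 0.27584 m and δ_{BB} = 0.002276 m/kN.
Compatibility — the spring shortens by R_B/k under the reaction it provides: δ_0 − R_B·δ_{BB} = R_B/k. With 1/k = 0.001 m/kN, R_B = δ_0 / (δ_{BB} + 1/k) = 0.27584 / (0.002276 + 0.001) = 84.21 kN.
Vertical equilibrium: R_A = ΣP − R_B = 265.1 − 84.21 = 180.9 kN.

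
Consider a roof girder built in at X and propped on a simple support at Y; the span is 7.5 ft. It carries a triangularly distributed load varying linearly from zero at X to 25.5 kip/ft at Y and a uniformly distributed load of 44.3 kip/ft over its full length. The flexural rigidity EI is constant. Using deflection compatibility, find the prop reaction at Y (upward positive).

Choose R_Y as the redundant. The primary structure is the cantilever fixed at X.
Downward deflection at the released point Y due to the loads:
  triangular load, peak 25.5 at the free end: 11w₀L⁴/(120EI) = 7396/EI
  UDL 44.3: wL⁴/(8EI) = 17521/EI
  δ_0 = 24917/EI
Flexibility coefficient — unit upward force at Y: δ_{YY} = L³/(3EI) = 140.6/EI.
The prop prevents deflection at Y: R_Y = δ_0/δ_{YY} = 24917/140.6 = 177.2 kip.

R_Y = 177.2 kip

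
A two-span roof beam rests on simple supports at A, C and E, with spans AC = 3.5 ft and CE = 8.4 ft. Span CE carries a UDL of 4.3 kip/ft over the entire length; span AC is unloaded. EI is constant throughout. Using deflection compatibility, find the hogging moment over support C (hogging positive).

Release continuity at C by inserting a hinge; the redundant is the internal moment M_C. The primary structure is two simply-supported spans AC and CE.
Discontinuity in slope at C on the released structure — sum the simple-span end rotations:
  span CE: UDL 4.3: wL³/(24EI) = 106.2/EI
  relative rotation θ_0 = (0 + 106.2)/EI = 106.2/EI
A unit hogging moment at C produces rotation L₁/(3EI) + L₂/(3EI) = 3.967/EI.
Slope continuity at C: θ_0 = M_C·3.967/EI, so M_C = 106.2/3.967 = 26.77 kip·ft (hogging).

M_C = 26.77 kip·ft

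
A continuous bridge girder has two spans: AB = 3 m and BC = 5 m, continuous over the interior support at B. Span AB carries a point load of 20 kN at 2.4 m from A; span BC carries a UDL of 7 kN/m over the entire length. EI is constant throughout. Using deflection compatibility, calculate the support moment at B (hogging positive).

M_B = 16.91 kN·m

Release continuity at B by inserting a hinge; the redundant is the internal moment M_B. The primary structure is two simply-supported spans AB and BC.
Rotations at B on the released spans (each span's end-slope, ×1/EI):
  span AB: point load 20 at a = 2.4: Pab(L + a)/(6LEI) = 8.64/EI
  span BC: UDL 7: wL³/(24EI) = 36.46/EI
  relative rotation θ_0 = (8.64 + 36.46)/EI = 45.1/EI
A unit hogging moment at B produces rotation L₁/(3EI) + L₂/(3EI) = 2.667/EI.
Slope continuity at B: θ_0 = M_B·2.667/EI, so M_B = 45.1/2.667 = 16.91 kN·m (hogging).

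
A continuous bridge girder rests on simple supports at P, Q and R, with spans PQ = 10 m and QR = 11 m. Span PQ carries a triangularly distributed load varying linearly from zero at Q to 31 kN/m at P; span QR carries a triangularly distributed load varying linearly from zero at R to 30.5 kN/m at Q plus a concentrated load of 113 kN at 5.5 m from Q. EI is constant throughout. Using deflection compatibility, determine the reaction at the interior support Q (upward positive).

R_Q = 284.3 kN

Insert a hinge at Q; M_Q is the redundant, and each span becomes simply supported.
Rotations at Q on the released spans (each span's end-slope, ×1/EI):
  span PQ: triangular load, peak 31: 7w₀L³/(360EI) = 602.8/EI
  span QR: triangular load, peak 30.5: w₀L³/(45EI) = 902.1/EI
  span QR: point load 113 at a = 5.5: Pab(L + b)/(6LEI) = 854.6/EI
  relative rotation θ_0 = (602.8 + 1757)/EI = 2359/EI
A unit hogging moment at Q produces rotation L₁/(3EI) + L₂/(3EI) = 7/EI.
Compatibility: M_Q·(L₁+L₂)/(3EI) = θ_0, giving M_Q = 337.1 kN·m (hogging).
Span PQ, ΣM about P with M_Q applied at Q: R_Q^{PQ}·10 = 516.7 + 337.1, so R_Q^{PQ} = 85.37 kN and R_P = 155 − 85.37 = 69.63 kN.
Span QR, ΣM about R: R_Q^{QR}·11 = 1852 + 337.1, so R_Q^{QR} = 199 kN and R_R = 280.8 − 199 = 81.77 kN.
R_Q = 85.37 + 199 = 284.3 kN.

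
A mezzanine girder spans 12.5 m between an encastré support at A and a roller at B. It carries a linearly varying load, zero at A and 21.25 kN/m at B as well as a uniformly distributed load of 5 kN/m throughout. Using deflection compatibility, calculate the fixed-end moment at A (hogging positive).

M_A = 291.3 kN·m

Choose R_B as the redundant. The primary structure is the cantilever fixed at A.
Free-end deflection of the primary structure under the applied loading (downward +):
  triangular load, peak 21.25 at the free end: 11w₀L⁴/(120EI) = 47557/EI
  UDL 5: wL⁴/(8EI) = 15259/EI
  δ_0 = 62815/EI
Flexibility coefficient — unit upward force at B: δ_{BB} = L³/(3EI) = 651/EI.
Compatibility at B: δ_0 − R_B·δ_{BB} = 0, so R_B = 62815/651 = 96.48 kN.
Moment equilibrium about A: M_A = Σ(load moments about A) − R_B·L = 1497 − 96.48×12.5 = 291.3 kN·m.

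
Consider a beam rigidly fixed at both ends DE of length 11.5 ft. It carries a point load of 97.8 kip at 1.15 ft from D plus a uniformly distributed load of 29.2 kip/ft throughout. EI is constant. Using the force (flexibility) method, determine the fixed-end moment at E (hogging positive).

M_E = 331.9 kip·ft

Release both end moments; the primary structure is a simply-supported span DE with redundants M_D and M_E.
Simple-span end rotations at D and E under the given loads:
  at D: point load 97.8 at a = 1.15: Pab(L + b)/(6LEI) = 368.6/EI
  at E: point load 97.8 at a = 1.15: Pab(L + a)/(6LEI) = 213.4/EI
  at D: UDL 29.2: wL³/(24EI) = 1850/EI
  at E: UDL 29.2: wL³/(24EI) = 1850/EI
  θ_D0 = 2219/EI,  θ_E0 = 2064/EI
Flexibility coefficients: a unit moment at one end gives L/(3EI) there and L/(6EI) at the far end, so f₁₁ = f₂₂ = 3.833/EI and f₁₂ = f₂₁ = 1.917/EI.
Compatibility — zero rotation at each built-in end:
  3.833 M_D + 1.917 M_E = 2219
  1.917 M_D + 3.833 M_E = 2064
Solving the pair gives M_D = 412.9 kip·ft and M_E = 331.9 kip·ft (hogging).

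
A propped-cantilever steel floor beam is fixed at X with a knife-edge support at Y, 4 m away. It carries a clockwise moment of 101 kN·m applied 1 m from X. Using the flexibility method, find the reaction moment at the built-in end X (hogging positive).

M_X = 34.72 kN·m

Remove the prop at Y; the released (primary) structure is a cantilever built in at X.
Deflection at Y on the released cantilever, summing each load's contribution:
  clockwise couple 101 at a = 1: M₀a(2L − a)/(2EI) = 353.5/EI
Tip deflection under a unit load at Y: L³/(3EI) = 21.33/EI.
Compatibility at Y: δ_0 − R_Y·δ_{YY} = 0, so R_Y = 353.5/21.33 = 16.57 kN.
Moment equilibrium about X: M_X = Σ(load moments about X) − R_Y·L = 101 − 16.57×4 = 34.72 kN·m.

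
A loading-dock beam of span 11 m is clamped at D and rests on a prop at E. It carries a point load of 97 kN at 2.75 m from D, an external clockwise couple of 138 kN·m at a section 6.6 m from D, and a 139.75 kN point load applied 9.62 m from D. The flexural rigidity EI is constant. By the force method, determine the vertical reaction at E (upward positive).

R_E = 137.7 kN

Choose R_E as the redundant. The primary structure is the cantilever fixed at D.
Deflection at E on the released cantilever, summing each load's contribution:
  point load 97 at a = 2.75: Pa²(3L − a)/(6EI) = 3698/EI
  clockwise couple 138 at a = 6.6: M₀a(2L − a)/(2EI) = 7013/EI
  point load 139.75 at a = 9.62: Pa²(3L − a)/(6EI) = 50396/EI
  δ_0 = 61107/EI
Tip deflection under a unit load at E: L³/(3EI) = 443.7/EI.
Compatibility at E: δ_0 − R_E·δ_{EE} = 0, so R_E = 61107/443.7 = 137.7 kN.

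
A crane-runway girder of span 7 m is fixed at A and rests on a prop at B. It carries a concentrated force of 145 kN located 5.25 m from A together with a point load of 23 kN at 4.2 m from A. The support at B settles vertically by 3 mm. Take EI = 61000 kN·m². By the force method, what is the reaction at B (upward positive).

R_B = 100.1 kN

Take the reaction at B as the redundant and release it; the primary structure is a cantilever fixed at A.
Downward deflection at the released point B due to the loads:
  point load 145 at a = 5.25: Pa²(3L − a)/(6EI) = 10491/EI
  point load 23 at a = 4.2: Pa²(3L − a)/(6EI) = 1136/EI
  δ_0 = 11627/EI
Tip deflection under a unit load at B: L³/(3EI) = 114.3/EI.
With EI = 61000 kN·m²: δ_0 = 0.19061 m and δ_{BB} = 0.001874 m/kN.
Compatibility — the beam at B must follow the support down by 0.003 m: δ_0 − R_B·δ_{BB} = 0.003, so R_B = (0.19061 − 0.003)/0.001874 = 100.1 kN.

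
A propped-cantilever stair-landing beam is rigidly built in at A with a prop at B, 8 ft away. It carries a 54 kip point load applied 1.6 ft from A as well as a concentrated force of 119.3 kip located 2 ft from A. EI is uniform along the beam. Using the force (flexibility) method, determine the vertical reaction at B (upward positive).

R_B = 13.28 kip

Choose R_B as the redundant. The primary structure is the cantilever fixed at A.
Primary-structure tip deflection at B by superposition:
  point load 54 at a = 1.6: Pa²(3L − a)/(6EI) = 516.1/EI
  point load 119.3 at a = 2: Pa²(3L − a)/(6EI) = 1750/EI
  δ_0 = 2266/EI
Tip deflection under a unit load at B: L³/(3EI) = 170.7/EI.
The prop prevents deflection at B: R_B = δ_0/δ_{BB} = 2266/170.7 = 13.28 kip.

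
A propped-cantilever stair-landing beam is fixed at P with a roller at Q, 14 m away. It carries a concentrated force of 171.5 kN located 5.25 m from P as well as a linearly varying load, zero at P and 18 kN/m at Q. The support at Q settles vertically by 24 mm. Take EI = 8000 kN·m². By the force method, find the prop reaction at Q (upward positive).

Release the roller at Q. Primary structure: cantilever fixed at P.
Deflection at Q on the released cantilever, summing each load's contribution:
  point load 171.5 at a = 5.25: Pa²(3L − a)/(6EI) = 28953/EI
  triangular load, peak 18 at the free end: 11w₀L⁴/(120EI) = 63386/EI
  δ_0 = 92339/EI
Tip deflection under a unit load at Q: L³/(3EI) = 914.7/EI.
With EI = 8000 kN·m²: δ_0 = 11.542 m and δ_{QQ} = 0.11433 m/kN.
Compatibility — the beam at Q must follow the support down by 0.024 m: δ_0 − R_Q·δ_{QQ} = 0.024, so R_Q = (11.542 − 0.024)/0.11433 = 100.7 kN.

R_Q = 100.7 kN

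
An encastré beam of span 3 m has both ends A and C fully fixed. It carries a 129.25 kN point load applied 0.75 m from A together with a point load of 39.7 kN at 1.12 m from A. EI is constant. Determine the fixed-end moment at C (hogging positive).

Release both end moments; the primary structure is a simply-supported span AC with redundants M_A and M_C.
Simple-span end rotations at A and C under the given loads:
  at A: point load 129.25 at a = 0.75: Pab(L + b)/(6LEI) = 63.62/EI
  at C: point load 129.25 at a = 0.75: Pab(L + a)/(6LEI) = 45.44/EI
  at A: point load 39.7 at a = 1.12: Pab(L + b)/(6LEI) = 22.66/EI
  at C: point load 39.7 at a = 1.12: Pab(L + a)/(6LEI) = 19.13/EI
  θ_A0 = 86.28/EI,  θ_C0 = 64.57/EI
Flexibility coefficients: a unit moment at one end gives L/(3EI) there and L/(6EI) at the far end, so f₁₁ = f₂₂ = 1/EI and f₁₂ = f₂₁ = 0.5/EI.
Compatibility — zero rotation at each built-in end:
  1 M_A + 0.5 M_C = 86.28
  0.5 M_A + 1 M_C = 64.57
Solving the pair gives M_A = 71.99 kN·m and M_C = 28.58 kN·m (hogging).

M_C = 28.58 kN·m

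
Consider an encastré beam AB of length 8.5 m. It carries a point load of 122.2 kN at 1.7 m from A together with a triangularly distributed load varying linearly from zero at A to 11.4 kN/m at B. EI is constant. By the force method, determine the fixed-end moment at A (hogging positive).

Take the two fixed-end moments M_A, M_B as redundants; the released structure is the simple span AB.
On the primary (simply-supported) span, the end slopes from the loading are:
  at A: point load 122.2 at a = 1.7: Pab(L + b)/(6LEI) = 423.8/EI
  at B: point load 122.2 at a = 1.7: Pab(L + a)/(6LEI) = 282.5/EI
  at A: triangular load, peak 11.4: 7w₀L³/(360EI) = 136.1/EI
  at B: triangular load, peak 11.4: w₀L³/(45EI) = 155.6/EI
  θ_A0 = 559.9/EI,  θ_B0 = 438.1/EI
Flexibility coefficients: a unit moment at one end gives L/(3EI) there and L/(6EI) at the far end, so f₁₁ = f₂₂ = 2.833/EI and f₁₂ = f₂₁ = 1.417/EI.
Compatibility — zero rotation at each built-in end:
  2.833 M_A + 1.417 M_B = 559.9
  1.417 M_A + 2.833 M_B = 438.1
Solving the pair gives M_A = 160.4 kN·m and M_B = 74.42 kN·m (hogging).

M_A = 160.4 kN·m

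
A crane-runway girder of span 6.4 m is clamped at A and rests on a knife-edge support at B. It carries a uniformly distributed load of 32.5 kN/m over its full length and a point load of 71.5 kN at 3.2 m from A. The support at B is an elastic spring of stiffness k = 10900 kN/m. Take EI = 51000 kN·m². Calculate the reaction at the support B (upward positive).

R_B = 95.24 kN

Release the roller at B. Primary structure: cantilever fixed at A.
Primary-structure tip deflection at B by superposition:
  UDL 32.5: wL⁴/(8EI) = 6816/EI
  point load 71.5 at a = 3.2: Pa²(3L − a)/(6EI) = 1952/EI
  δ_0 = 8768/EI
Flexibility coefficient — unit upward force at B: δ_{BB} = L³/(3EI) = 87.38/EI.
With EI = 51000 kN·m²: δ_0 = 0.17192 m and δ_{BB} = 0.001713 m/kN.
Compatibility — the spring shortens by R_B/k under the reaction it provides: δ_0 − R_B·δ_{BB} = R_B/k. With 1/k = 0.000092 m/kN, R_B = δ_0 / (δ_{BB} + 1/k) = 0.17192 / (0.001713 + 0.000092) = 95.24 kN.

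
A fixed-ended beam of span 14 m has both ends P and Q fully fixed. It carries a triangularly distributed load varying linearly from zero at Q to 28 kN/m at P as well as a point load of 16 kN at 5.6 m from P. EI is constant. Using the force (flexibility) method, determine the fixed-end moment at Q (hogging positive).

Take the two fixed-end moments M_P, M_Q as redundants; the released structure is the simple span PQ.
End rotations of the released simple span under the applied load (×1/EI):
  at P: triangular load, peak 28: w₀L³/(45EI) = 1707/EI
  at Q: triangular load, peak 28: 7w₀L³/(360EI) = 1494/EI
  at P: point load 16 at a = 5.6: Pab(L + b)/(6LEI) = 200.7/EI
  at Q: point load 16 at a = 5.6: Pab(L + a)/(6LEI) = 175.6/EI
  θ_P0 = 1908/EI,  θ_Q0 = 1670/EI
Flexibility coefficients: a unit moment at one end gives L/(3EI) there and L/(6EI) at the far end, so f₁₁ = f₂₂ = 4.667/EI and f₁₂ = f₂₁ = 2.333/EI.
Compatibility — zero rotation at each built-in end:
  4.667 M_P + 2.333 M_Q = 1908
  2.333 M_P + 4.667 M_Q = 1670
Solving the pair gives M_P = 306.7 kN·m and M_Q = 204.4 kN·m (hogging).

M_Q = 204.4 kN·m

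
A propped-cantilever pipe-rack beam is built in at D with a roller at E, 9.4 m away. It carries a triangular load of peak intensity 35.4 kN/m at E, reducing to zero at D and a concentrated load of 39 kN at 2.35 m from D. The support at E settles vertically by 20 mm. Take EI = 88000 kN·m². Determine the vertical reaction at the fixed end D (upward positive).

Remove the prop at E; the released (primary) structure is a cantilever built in at D.
Deflection at E on the released cantilever, summing each load's contribution:
  triangular load, peak 35.4 at the free end: 11w₀L⁴/(120EI) = 25335/EI
  point load 39 at a = 2.35: Pa²(3L − a)/(6EI) = 927.9/EI
  δ_0 = 26263/EI
Flexibility coefficient — unit upward force at E: δ_{EE} = L³/(3EI) = 276.9/EI.
With EI = 88000 kN·m²: δ_0 = 0.29845 m and δ_{EE} = 0.003146 m/kN.
Compatibility — the beam at E must follow the support down by 0.02 m: δ_0 − R_E·δ_{EE} = 0.02, so R_E = (0.29845 − 0.02)/0.003146 = 88.5 kN.
Vertical equilibrium: R_D = ΣP − R_E = 205.4 − 88.5 = 116.9 kN.

R_D = 116.9 kN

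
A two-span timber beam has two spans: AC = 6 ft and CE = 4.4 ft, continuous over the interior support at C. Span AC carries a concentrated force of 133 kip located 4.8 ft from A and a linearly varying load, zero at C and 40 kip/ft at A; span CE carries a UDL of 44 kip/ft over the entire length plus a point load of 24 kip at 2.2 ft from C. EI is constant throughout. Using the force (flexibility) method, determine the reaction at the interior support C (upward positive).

Take M_C as the redundant. Released structure: two simple spans AC and CE with a hinge at C.
Discontinuity in slope at C on the released structure — sum the simple-span end rotations:
  span AC: point load 133 at a = 4.8: Pab(L + a)/(6LEI) = 229.8/EI
  span AC: triangular load, peak 40: 7w₀L³/(360EI) = 168/EI
  span CE: UDL 44: wL³/(24EI) = 156.2/EI
  span CE: point load 24 at a = 2.2: Pab(L + b)/(6LEI) = 29.04/EI
  relative rotation θ_0 = (397.8 + 185.2)/EI = 583/EI
A unit hogging moment at C produces rotation L₁/(3EI) + L₂/(3EI) = 3.467/EI.
Slope continuity at C: θ_0 = M_C·3.467/EI, so M_C = 583/3.467 = 168.2 kip·ft (hogging).
Span AC, ΣM about A with M_C applied at C: R_C^{AC}·6 = 878.4 + 168.2, so R_C^{AC} = 174.4 kip and R_A = 253 − 174.4 = 78.57 kip.
Span CE, ΣM about E: R_C^{CE}·4.4 = 478.7 + 168.2, so R_C^{CE} = 147 kip and R_E = 217.6 − 147 = 70.58 kip.
R_C = 174.4 + 147 = 321.5 kip.

R_C = 321.5 kip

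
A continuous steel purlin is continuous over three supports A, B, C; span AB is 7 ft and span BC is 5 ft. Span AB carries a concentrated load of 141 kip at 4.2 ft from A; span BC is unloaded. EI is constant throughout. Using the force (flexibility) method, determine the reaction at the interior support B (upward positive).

R_B = 122.5 kip

Insert a hinge at B; M_B is the redundant, and each span becomes simply supported.
Rotations at B on the released spans (each span's end-slope, ×1/EI):
  span AB: point load 141 at a = 4.2: Pab(L + a)/(6LEI) = 442.2/EI
  relative rotation θ_0 = (442.2 + 0)/EI = 442.2/EI
A unit hogging moment at B produces rotation L₁/(3EI) + L₂/(3EI) = 4/EI.
Compatibility: M_B·(L₁+L₂)/(3EI) = θ_0, giving M_B = 110.5 kip·ft (hogging).
Span AB, ΣM about A with M_B applied at B: R_B^{AB}·7 = 592.2 + 110.5, so R_B^{AB} = 100.4 kip and R_A = 141 − 100.4 = 40.61 kip.
Span BC, ΣM about C: R_B^{BC}·5 = 0 + 110.5, so R_B^{BC} = 22.11 kip and R_C = 0 − 22.11 = -22.11 kip.
R_B = 100.4 + 22.11 = 122.5 kip.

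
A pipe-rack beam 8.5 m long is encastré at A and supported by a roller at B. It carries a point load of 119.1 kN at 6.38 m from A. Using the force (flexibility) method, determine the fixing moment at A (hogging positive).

M_A = 118.4 kN·m

Choose R_B as the redundant. The primary structure is the cantilever fixed at A.
Primary-structure tip deflection at B by superposition:
  point load 119.1 at a = 6.38: Pa²(3L − a)/(6EI) = 15449/EI
Tip deflection under a unit load at B: L³/(3EI) = 204.7/EI.
Compatibility at B: δ_0 − R_B·δ_{BB} = 0, so R_B = 15449/204.7 = 75.47 kN.
Moment equilibrium about A: M_A = Σ(load moments about A) − R_B·L = 759.9 − 75.47×8.5 = 118.4 kN·m.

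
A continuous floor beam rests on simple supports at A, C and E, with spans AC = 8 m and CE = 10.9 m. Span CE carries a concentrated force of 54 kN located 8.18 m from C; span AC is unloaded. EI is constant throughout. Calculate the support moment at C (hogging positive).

Release continuity at C by inserting a hinge; the redundant is the internal moment M_C. The primary structure is two simply-supported spans AC and CE.
Discontinuity in slope at C on the released structure — sum the simple-span end rotations:
  span CE: point load 54 at a = 8.18: Pab(L + b)/(6LEI) = 250.2/EI
  relative rotation θ_0 = (0 + 250.2)/EI = 250.2/EI
A unit hogging moment at C produces rotation L₁/(3EI) + L₂/(3EI) = 6.3/EI.
Slope continuity at C: θ_0 = M_C·6.3/EI, so M_C = 250.2/6.3 = 39.72 kN·m (hogging).

M_C = 39.72 kN·m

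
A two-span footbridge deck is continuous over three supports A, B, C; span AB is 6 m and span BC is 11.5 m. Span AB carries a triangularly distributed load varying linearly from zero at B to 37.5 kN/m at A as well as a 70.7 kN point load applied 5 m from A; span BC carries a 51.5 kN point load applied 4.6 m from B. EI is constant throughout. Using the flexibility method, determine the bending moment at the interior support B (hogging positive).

Take M_B as the redundant. Released structure: two simple spans AB and BC with a hinge at B.
End slopes at the hinge B, treating each span as simply supported:
  span AB: triangular load, peak 37.5: 7w₀L³/(360EI) = 157.5/EI
  span AB: point load 70.7 at a = 5: Pab(L + a)/(6LEI) = 108/EI
  span BC: point load 51.5 at a = 4.6: Pab(L + b)/(6LEI) = 435.9/EI
  relative rotation θ_0 = (265.5 + 435.9)/EI = 701.4/EI
A unit hogging moment at B produces rotation L₁/(3EI) + L₂/(3EI) = 5.833/EI.
Slope continuity at B: θ_0 = M_B·5.833/EI, so M_B = 701.4/5.833 = 120.2 kN·m (hogging).

M_B = 120.2 kN·m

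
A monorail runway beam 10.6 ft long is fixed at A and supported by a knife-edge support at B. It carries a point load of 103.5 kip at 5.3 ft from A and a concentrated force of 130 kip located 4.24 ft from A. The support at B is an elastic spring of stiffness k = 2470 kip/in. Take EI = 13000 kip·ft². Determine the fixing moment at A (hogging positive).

M_A = 471 kip·ft

Release the roller at B. Primary structure: cantilever fixed at A.
Deflection at B on the released cantilever, summing each load's contribution:
  point load 103.5 at a = 5.3: Pa²(3L − a)/(6EI) = 12841/EI
  point load 130 at a = 4.24: Pa²(3L − a)/(6EI) = 10735/EI
  δ_0 = 23576/EI
Flexibility coefficient — unit upward force at B: δ_{BB} = L³/(3EI) = 397/EI.
With EI = 13000 kip·ft²: δ_0 = 1.8135 ft and δ_{BB} = 0.030539 ft/kip.
Compatibility — the spring shortens by R_B/k under the reaction it provides: δ_0 − R_B·δ_{BB} = R_B/k. With 1/k = 1/(2470×12) ft/kip = 0.000034 ft/kip, R_B = δ_0 / (δ_{BB} + 1/k) = 1.8135 / (0.030539 + 0.000034) = 59.32 kip.
Moment equilibrium about A: M_A = Σ(load moments about A) − R_B·L = 1100 − 59.32×10.6 = 471 kip·ft.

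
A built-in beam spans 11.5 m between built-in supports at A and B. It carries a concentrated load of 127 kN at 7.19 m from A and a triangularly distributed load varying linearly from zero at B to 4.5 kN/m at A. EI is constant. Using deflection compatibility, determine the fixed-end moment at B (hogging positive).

M_B = 233.8 kN·m

Release both end moments; the primary structure is a simply-supported span AB with redundants M_A and M_B.
On the primary (simply-supported) span, the end slopes from the loading are:
  at A: point load 127 at a = 7.19: Pab(L + b)/(6LEI) = 901.8/EI
  at B: point load 127 at a = 7.19: Pab(L + a)/(6LEI) = 1066/EI
  at A: triangular load, peak 4.5: w₀L³/(45EI) = 152.1/EI
  at B: triangular load, peak 4.5: 7w₀L³/(360EI) = 133.1/EI
  θ_A0 = 1054/EI,  θ_B0 = 1199/EI
Flexibility coefficients: a unit moment at one end gives L/(3EI) there and L/(6EI) at the far end, so f₁₁ = f₂₂ = 3.833/EI and f₁₂ = f₂₁ = 1.917/EI.
Compatibility — zero rotation at each built-in end:
  3.833 M_A + 1.917 M_B = 1054
  1.917 M_A + 3.833 M_B = 1199
Solving the pair gives M_A = 158 kN·m and M_B = 233.8 kN·m (hogging).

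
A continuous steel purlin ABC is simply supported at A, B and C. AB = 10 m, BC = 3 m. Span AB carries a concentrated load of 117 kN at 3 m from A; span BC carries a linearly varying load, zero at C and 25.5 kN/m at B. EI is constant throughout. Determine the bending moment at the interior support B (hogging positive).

M_B = 126.4 kN·m

Release continuity at B by inserting a hinge; the redundant is the internal moment M_B. The primary structure is two simply-supported spans AB and BC.
End slopes at the hinge B, treating each span as simply supported:
  span AB: point load 117 at a = 3: Pab(L + a)/(6LEI) = 532.4/EI
  span BC: triangular load, peak 25.5: w₀L³/(45EI) = 15.3/EI
  relative rotation θ_0 = (532.4 + 15.3)/EI = 547.6/EI
A unit hogging moment at B produces rotation L₁/(3EI) + L₂/(3EI) = 4.333/EI.
Compatibility: M_B·(L₁+L₂)/(3EI) = θ_0, giving M_B = 126.4 kN·m (hogging).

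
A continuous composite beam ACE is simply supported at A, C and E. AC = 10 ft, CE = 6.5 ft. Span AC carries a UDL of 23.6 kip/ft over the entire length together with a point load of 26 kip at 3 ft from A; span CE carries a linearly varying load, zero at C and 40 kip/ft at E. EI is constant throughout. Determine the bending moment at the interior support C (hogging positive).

M_C = 239.1 kip·ft

Release continuity at C by inserting a hinge; the redundant is the internal moment M_C. The primary structure is two simply-supported spans AC and CE.
Rotations at C on the released spans (each span's end-slope, ×1/EI):
  span AC: UDL 23.6: wL³/(24EI) = 983.3/EI
  span AC: point load 26 at a = 3: Pab(L + a)/(6LEI) = 118.3/EI
  span CE: triangular load, peak 40: 7w₀L³/(360EI) = 213.6/EI
  relative rotation θ_0 = (1102 + 213.6)/EI = 1315/EI
A unit hogging moment at C produces rotation L₁/(3EI) + L₂/(3EI) = 5.5/EI.
Compatibility: M_C·(L₁+L₂)/(3EI) = θ_0, giving M_C = 239.1 kip·ft (hogging).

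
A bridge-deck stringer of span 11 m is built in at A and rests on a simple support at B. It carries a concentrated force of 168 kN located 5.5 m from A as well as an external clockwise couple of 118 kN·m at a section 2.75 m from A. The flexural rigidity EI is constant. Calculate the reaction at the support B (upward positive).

Take the reaction at B as the redundant and release it; the primary structure is a cantilever fixed at A.
Free-end deflection of the primary structure under the applied loading (downward +):
  point load 168 at a = 5.5: Pa²(3L − a)/(6EI) = 23292/EI
  clockwise couple 118 at a = 2.75: M₀a(2L − a)/(2EI) = 3123/EI
  δ_0 = 26416/EI
Tip deflection under a unit load at B: L³/(3EI) = 443.7/EI.
Compatibility at B: δ_0 − R_B·δ_{BB} = 0, so R_B = 26416/443.7 = 59.54 kN.

R_B = 59.54 kN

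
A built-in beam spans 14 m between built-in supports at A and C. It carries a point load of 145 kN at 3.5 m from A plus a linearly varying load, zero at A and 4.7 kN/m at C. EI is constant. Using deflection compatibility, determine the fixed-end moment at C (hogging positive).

Take the two fixed-end moments M_A, M_C as redundants; the released structure is the simple span AC.
End rotations of the released simple span under the applied load (×1/EI):
  at A: point load 145 at a = 3.5: Pab(L + b)/(6LEI) = 1554/EI
  at C: point load 145 at a = 3.5: Pab(L + a)/(6LEI) = 1110/EI
  at A: triangular load, peak 4.7: 7w₀L³/(360EI) = 250.8/EI
  at C: triangular load, peak 4.7: w₀L³/(45EI) = 286.6/EI
  θ_A0 = 1805/EI,  θ_C0 = 1397/EI
Flexibility coefficients: a unit moment at one end gives L/(3EI) there and L/(6EI) at the far end, so f₁₁ = f₂₂ = 4.667/EI and f₁₂ = f₂₁ = 2.333/EI.
Compatibility — zero rotation at each built-in end:
  4.667 M_A + 2.333 M_C = 1805
  2.333 M_A + 4.667 M_C = 1397
Solving the pair gives M_A = 316.2 kN·m and M_C = 141.2 kN·m (hogging).

M_C = 141.2 kN·m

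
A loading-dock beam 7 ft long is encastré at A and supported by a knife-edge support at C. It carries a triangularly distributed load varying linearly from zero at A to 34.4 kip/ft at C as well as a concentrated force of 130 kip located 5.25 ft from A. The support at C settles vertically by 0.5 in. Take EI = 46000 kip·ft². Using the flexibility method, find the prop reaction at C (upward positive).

Choose R_C as the redundant. The primary structure is the cantilever fixed at A.
Free-end deflection of the primary structure under the applied loading (downward +):
  triangular load, peak 34.4 at the free end: 11w₀L⁴/(120EI) = 7571/EI
  point load 130 at a = 5.25: Pa²(3L − a)/(6EI) = 9406/EI
  δ_0 = 16977/EI
Flexibility coefficient — unit upward force at C: δ_{CC} = L³/(3EI) = 114.3/EI.
With EI = 46000 kip·ft²: δ_0 = 0.36906 ft and δ_{CC} = 0.002486 ft/kip.
Compatibility — the beam at C must follow the support down by 0.04167 ft: δ_0 − R_C·δ_{CC} = 0.04167, so R_C = (0.36906 − 0.04167)/0.002486 = 131.7 kip.

R_C = 131.7 kip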